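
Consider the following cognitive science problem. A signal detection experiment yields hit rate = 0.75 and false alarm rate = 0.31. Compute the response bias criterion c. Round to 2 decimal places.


c = -0.5 * (z(HR) + z(FAR))
z(0.75) = 0.6745
z(0.31) = -0.4959
c = -0.5 * (0.6745 + -0.4959)
= -0.5 * 0.1786
= -0.09


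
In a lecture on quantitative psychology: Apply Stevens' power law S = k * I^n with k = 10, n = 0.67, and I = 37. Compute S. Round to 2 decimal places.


S = 10 * 37^0.67
37^0.67 = 11.2382
S = 10 * 11.2382
= 112.38


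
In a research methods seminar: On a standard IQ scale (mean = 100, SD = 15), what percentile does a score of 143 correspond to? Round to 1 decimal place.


z = (IQ - mean) / SD
z = (143 - 100) / 15 = 2.8667
Percentile = Phi(2.8667) * 100
Phi(2.8667) = 0.997926
= 99.8


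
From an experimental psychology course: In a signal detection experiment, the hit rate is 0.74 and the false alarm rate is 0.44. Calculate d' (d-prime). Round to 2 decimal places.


d' = z(HR) - z(FAR)
z(0.74) = 0.6433
z(0.44) = -0.151
d' = 0.6433 - -0.151
= 0.79


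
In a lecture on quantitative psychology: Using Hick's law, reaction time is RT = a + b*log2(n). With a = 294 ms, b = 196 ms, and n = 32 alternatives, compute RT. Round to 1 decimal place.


RT = 294 + 196 * log2(32)
log2(32) = 5.0
RT = 294 + 196 * 5.0
= 294 + 980.0
= 1274.0 ms


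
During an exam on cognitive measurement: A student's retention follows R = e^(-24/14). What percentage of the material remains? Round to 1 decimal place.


R = e^(-t/S)
-t/S = -24/14 = -1.714286
R = e^(-1.714286) = 0.180092
Percentage = 0.180092 * 100
= 18.0


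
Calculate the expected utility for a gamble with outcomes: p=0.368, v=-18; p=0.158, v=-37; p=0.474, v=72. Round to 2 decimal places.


EU = sum(p_i * v_i)
0.368 * -18 = -6.624
0.158 * -37 = -5.846
0.474 * 72 = 34.128
EU = -6.624 + -5.846 + 34.128
= 21.66


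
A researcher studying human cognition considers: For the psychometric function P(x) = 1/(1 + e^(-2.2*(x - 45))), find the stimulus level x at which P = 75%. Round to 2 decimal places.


At P = 0.75: 0.75 = 1/(1 + e^(-k*(x-x0)))
Solving: e^(-k*(x-x0)) = 1/3
x = x0 + ln(3)/k
ln(3) = 1.0986
x = 45 + 1.0986/2.2
= 45 + 0.4994
= 45.50


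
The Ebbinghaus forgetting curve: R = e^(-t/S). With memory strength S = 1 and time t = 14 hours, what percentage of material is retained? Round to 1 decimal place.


R = e^(-t/S)
-t/S = -14/1 = -14.0
R = e^(-14.0) = 1e-06
Percentage = 1e-06 * 100
= 0.0


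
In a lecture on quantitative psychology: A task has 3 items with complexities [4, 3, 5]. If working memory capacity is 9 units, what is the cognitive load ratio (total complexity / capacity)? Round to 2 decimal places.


Total complexity = 4 + 3 + 5 = 12
Load = total / capacity = 12 / 9
= 1.33


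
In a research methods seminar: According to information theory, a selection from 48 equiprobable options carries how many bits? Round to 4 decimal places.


H = log2(n)
H = log2(48)
= 5.5850


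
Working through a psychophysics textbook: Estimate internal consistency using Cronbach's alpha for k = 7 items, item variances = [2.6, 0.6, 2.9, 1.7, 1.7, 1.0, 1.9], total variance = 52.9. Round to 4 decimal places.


alpha = (k/(k-1)) * (1 - sum(s_i^2)/s_total^2)
sum(item variances) = 12.4
k/(k-1) = 7/6 = 1.166667
1 - 12.4/52.9 = 1 - 0.234405 = 0.765595
alpha = 1.166667 * 0.765595
= 0.8932


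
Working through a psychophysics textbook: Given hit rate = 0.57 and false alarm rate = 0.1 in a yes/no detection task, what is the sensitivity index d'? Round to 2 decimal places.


d' = z(HR) - z(FAR)
z(0.57) = 0.1764
z(0.1) = -1.2816
d' = 0.1764 - -1.2816
= 1.46


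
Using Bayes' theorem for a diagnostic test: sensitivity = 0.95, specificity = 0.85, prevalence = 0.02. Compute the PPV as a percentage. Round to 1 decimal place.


PPV = (sens * prev) / (sens * prev + (1-spec) * (1-prev))
Numerator = 0.95 * 0.02 = 0.019
P(positive and no disease) = (1 - spec) * (1 - prev) = (1 - 0.85) * (1 - 0.02) = 0.147
Denominator = 0.019 + 0.147 = 0.166
PPV = 0.019 / 0.166 = 0.114458
As percentage = 11.4


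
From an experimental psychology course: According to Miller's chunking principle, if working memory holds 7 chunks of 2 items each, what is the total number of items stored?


Total items = chunks * items_per_chunk
= 7 * 2
= 14


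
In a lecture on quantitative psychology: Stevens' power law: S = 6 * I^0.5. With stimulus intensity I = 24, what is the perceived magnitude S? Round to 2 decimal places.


S = 6 * 24^0.5
24^0.5 = 4.899
S = 6 * 4.899
= 29.39


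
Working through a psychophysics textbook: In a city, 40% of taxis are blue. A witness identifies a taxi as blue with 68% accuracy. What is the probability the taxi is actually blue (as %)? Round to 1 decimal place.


P(blue | says blue) = P(says blue | blue)*P(blue) / [P(says blue | blue)*P(blue) + P(says blue | not blue)*P(not blue)]
Numerator = 0.68 * 0.4 = 0.272
False identification = 0.32 * 0.6 = 0.192
P = 0.272 / (0.272 + 0.192)
= 0.272 / 0.464
As percentage = 58.6


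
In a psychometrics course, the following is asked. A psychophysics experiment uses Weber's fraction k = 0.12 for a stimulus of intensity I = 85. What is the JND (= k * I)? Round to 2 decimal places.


JND = k * I
JND = 0.12 * 85
= 10.20


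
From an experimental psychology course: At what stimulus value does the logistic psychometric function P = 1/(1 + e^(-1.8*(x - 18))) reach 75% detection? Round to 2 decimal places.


At P = 0.75: 0.75 = 1/(1 + e^(-k*(x-x0)))
Solving: e^(-k*(x-x0)) = 1/3
x = x0 + ln(3)/k
ln(3) = 1.0986
x = 18 + 1.0986/1.8
= 18 + 0.6103
= 18.61


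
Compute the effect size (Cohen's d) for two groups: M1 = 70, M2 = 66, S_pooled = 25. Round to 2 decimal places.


Cohen's d = (M1 - M2) / S_pooled
= (70 - 66) / 25
= 4 / 25
= 0.16


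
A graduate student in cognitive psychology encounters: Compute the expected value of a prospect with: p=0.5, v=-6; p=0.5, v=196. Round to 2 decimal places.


EU = sum(p_i * v_i)
0.5 * -6 = -3.0
0.5 * 196 = 98.0
EU = -3.0 + 98.0
= 95.00


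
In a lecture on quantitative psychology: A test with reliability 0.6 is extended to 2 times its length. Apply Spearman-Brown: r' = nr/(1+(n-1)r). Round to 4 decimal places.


r_new = n*r / (1 + (n-1)*r)
Numerator = 2 * 0.6 = 1.2
Denominator = 1 + 1 * 0.6 = 1.6
r_new = 1.2 / 1.6
= 0.7500


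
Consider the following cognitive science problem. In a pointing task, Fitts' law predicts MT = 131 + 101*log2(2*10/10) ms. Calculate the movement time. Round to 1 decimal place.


MT = 131 + 101 * log2(2*10/10)
2D/W = 2.0
log2(2.0) = 1.0
MT = 131 + 101 * 1.0
= 232.0 ms


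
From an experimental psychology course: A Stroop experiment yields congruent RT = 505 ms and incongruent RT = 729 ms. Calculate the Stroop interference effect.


Stroop effect = RT(incongruent) - RT(congruent)
= 729 - 505
= 224 ms


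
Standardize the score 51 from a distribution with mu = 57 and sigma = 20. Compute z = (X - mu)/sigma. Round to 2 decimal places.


z = (X - mu) / sigma
= (51 - 57) / 20
= -6 / 20
= -0.30


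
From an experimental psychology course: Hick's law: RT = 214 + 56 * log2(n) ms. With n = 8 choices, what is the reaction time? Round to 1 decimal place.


RT = 214 + 56 * log2(8)
log2(8) = 3.0
RT = 214 + 56 * 3.0
= 214 + 168.0
= 382.0 ms


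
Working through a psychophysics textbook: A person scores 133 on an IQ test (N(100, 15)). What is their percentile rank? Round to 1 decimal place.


z = (IQ - mean) / SD
z = (133 - 100) / 15 = 2.2
Percentile = Phi(2.2) * 100
Phi(2.2) = 0.986097
= 98.6


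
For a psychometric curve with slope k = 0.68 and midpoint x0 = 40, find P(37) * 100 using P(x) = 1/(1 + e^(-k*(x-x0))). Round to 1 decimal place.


P(x) = 1/(1 + e^(-0.68*(37 - 40)))
Exponent = -0.68 * -3 = 2.04
e^(2.04) = 7.690609
P = 1/(1 + 7.690609) = 0.115067
Percentage = 11.5


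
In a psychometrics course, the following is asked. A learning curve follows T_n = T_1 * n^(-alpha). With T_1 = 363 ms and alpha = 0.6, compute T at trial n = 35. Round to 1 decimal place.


T_n = 363 * 35^(-0.6)
35^(-0.6) = 0.118457
T_n = 363 * 0.118457
= 43.0 ms


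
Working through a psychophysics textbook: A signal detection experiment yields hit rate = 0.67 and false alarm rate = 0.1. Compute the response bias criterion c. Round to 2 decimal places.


c = -0.5 * (z(HR) + z(FAR))
z(0.67) = 0.4399
z(0.1) = -1.2816
c = -0.5 * (0.4399 + -1.2816)
= -0.5 * -0.8417
= 0.42


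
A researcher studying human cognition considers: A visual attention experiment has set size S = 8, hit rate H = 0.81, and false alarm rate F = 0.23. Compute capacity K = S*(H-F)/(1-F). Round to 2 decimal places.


K = S * (H - F) / (1 - F)
H - F = 0.58
1 - F = 0.77
K = 8 * 0.58 / 0.77
= 6.03


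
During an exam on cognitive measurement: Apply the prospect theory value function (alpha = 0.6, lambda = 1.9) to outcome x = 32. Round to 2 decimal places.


Since x = 32 >= 0, use v(x) = x^0.6
32^0.6 = 8.0
v(32) = 8.00


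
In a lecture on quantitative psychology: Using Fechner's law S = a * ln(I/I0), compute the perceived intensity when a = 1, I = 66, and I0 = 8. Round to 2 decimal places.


S = 1 * ln(66/8)
I/I0 = 8.25
ln(8.25) = 2.1102
S = 1 * 2.1102
= 2.11


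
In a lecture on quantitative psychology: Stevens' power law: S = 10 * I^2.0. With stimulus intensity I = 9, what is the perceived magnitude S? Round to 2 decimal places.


S = 10 * 9^2.0
9^2.0 = 81.0
S = 10 * 81.0
= 810.00


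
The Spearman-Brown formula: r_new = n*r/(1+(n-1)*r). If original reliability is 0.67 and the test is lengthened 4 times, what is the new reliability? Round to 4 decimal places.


r_new = n*r / (1 + (n-1)*r)
Numerator = 4 * 0.67 = 2.68
Denominator = 1 + 3 * 0.67 = 3.01
r_new = 2.68 / 3.01
= 0.8904


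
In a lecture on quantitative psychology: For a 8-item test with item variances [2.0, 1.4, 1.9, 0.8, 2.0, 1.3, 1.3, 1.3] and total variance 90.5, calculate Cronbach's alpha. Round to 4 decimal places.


alpha = (k/(k-1)) * (1 - sum(s_i^2)/s_total^2)
sum(item variances) = 12.0
k/(k-1) = 8/7 = 1.142857
1 - 12.0/90.5 = 1 - 0.132597 = 0.867403
alpha = 1.142857 * 0.867403
= 0.9913


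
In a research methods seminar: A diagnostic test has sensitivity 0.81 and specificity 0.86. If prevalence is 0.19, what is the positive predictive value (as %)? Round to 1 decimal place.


PPV = (sens * prev) / (sens * prev + (1-spec) * (1-prev))
Numerator = 0.81 * 0.19 = 0.1539
P(positive and no disease) = (1 - spec) * (1 - prev) = (1 - 0.86) * (1 - 0.19) = 0.1134
Denominator = 0.1539 + 0.1134 = 0.2673
PPV = 0.1539 / 0.2673 = 0.575758
As percentage = 57.6


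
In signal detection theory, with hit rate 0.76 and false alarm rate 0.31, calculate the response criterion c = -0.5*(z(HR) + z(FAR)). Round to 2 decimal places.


c = -0.5 * (z(HR) + z(FAR))
z(0.76) = 0.7063
z(0.31) = -0.4959
c = -0.5 * (0.7063 + -0.4959)
= -0.5 * 0.2104
= -0.11


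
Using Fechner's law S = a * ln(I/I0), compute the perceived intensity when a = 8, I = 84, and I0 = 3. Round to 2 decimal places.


S = 8 * ln(84/3)
I/I0 = 28.0
ln(28.0) = 3.3322
S = 8 * 3.3322
= 26.66


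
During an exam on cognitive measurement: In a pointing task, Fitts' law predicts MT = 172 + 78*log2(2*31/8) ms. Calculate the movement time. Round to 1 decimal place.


MT = 172 + 78 * log2(2*31/8)
2D/W = 7.75
log2(7.75) = 2.9542
MT = 172 + 78 * 2.9542
= 402.4 ms


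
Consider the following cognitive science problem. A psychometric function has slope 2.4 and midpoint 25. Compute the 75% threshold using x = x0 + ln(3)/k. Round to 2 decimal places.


At P = 0.75: 0.75 = 1/(1 + e^(-k*(x-x0)))
Solving: e^(-k*(x-x0)) = 1/3
x = x0 + ln(3)/k
ln(3) = 1.0986
x = 25 + 1.0986/2.4
= 25 + 0.4578
= 25.46


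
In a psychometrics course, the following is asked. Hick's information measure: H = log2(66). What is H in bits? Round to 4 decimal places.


H = log2(n)
H = log2(66)
= 6.0444


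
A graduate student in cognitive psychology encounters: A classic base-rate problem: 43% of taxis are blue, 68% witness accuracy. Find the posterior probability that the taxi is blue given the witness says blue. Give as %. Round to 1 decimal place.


P(blue | says blue) = P(says blue | blue)*P(blue) / [P(says blue | blue)*P(blue) + P(says blue | not blue)*P(not blue)]
Numerator = 0.68 * 0.43 = 0.2924
False identification = 0.32 * 0.57 = 0.1824
P = 0.2924 / (0.2924 + 0.1824)
= 0.2924 / 0.4748
As percentage = 61.6


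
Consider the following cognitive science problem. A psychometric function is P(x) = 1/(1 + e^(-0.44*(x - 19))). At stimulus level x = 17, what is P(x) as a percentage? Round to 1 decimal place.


P(x) = 1/(1 + e^(-0.44*(17 - 19)))
Exponent = -0.44 * -2 = 0.88
e^(0.88) = 2.4109
P = 1/(1 + 2.4109) = 0.293178
Percentage = 29.3


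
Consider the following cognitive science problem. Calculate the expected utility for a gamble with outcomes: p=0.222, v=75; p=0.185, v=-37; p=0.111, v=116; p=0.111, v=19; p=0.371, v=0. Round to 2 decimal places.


EU = sum(p_i * v_i)
0.222 * 75 = 16.65
0.185 * -37 = -6.845
0.111 * 116 = 12.876
0.111 * 19 = 2.109
0.371 * 0 = 0.0
EU = 16.65 + -6.845 + 12.876 + 2.109 + 0.0
= 24.79


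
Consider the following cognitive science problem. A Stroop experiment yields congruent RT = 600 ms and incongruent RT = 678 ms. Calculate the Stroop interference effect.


Stroop effect = RT(incongruent) - RT(congruent)
= 678 - 600
= 78 ms


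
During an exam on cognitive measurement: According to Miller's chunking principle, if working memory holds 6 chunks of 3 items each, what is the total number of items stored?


Total items = chunks * items_per_chunk
= 6 * 3
= 18


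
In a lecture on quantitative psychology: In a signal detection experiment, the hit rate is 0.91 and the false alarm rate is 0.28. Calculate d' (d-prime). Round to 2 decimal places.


d' = z(HR) - z(FAR)
z(0.91) = 1.3408
z(0.28) = -0.5828
d' = 1.3408 - -0.5828
= 1.92


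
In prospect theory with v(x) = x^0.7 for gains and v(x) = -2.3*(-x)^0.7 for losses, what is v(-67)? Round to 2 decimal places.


Since x = -67 < 0, use v(x) = -lambda*(-x)^alpha
(-x) = 67
67^0.7 = 18.9781
v(-67) = -2.3 * 18.9781
= -43.65


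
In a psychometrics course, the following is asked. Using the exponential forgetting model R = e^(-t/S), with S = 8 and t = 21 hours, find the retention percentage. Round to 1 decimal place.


R = e^(-t/S)
-t/S = -21/8 = -2.625
R = e^(-2.625) = 0.07244
Percentage = 0.07244 * 100
= 7.2


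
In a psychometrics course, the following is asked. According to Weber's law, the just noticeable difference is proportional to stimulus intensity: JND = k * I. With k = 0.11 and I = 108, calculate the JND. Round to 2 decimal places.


JND = k * I
JND = 0.11 * 108
= 11.88


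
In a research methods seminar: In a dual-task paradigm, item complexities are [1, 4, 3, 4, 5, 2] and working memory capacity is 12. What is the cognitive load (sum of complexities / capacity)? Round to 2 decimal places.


Total complexity = 1 + 4 + 3 + 4 + 5 + 2 = 19
Load = total / capacity = 19 / 12
= 1.58


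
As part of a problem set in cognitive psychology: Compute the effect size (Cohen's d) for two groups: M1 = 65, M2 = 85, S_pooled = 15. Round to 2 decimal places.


Cohen's d = (M1 - M2) / S_pooled
= (65 - 85) / 15
= -20 / 15
= -1.33


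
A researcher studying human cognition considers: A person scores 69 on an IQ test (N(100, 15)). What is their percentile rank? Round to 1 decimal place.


z = (IQ - mean) / SD
z = (69 - 100) / 15 = -2.0667
Percentile = Phi(-2.0667) * 100
Phi(-2.0667) = 0.019381
= 1.9


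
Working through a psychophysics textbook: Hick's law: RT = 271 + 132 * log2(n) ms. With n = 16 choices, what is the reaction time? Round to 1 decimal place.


RT = 271 + 132 * log2(16)
log2(16) = 4.0
RT = 271 + 132 * 4.0
= 271 + 528.0
= 799.0 ms


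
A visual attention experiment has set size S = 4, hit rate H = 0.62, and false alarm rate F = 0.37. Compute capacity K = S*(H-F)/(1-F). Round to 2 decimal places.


K = S * (H - F) / (1 - F)
H - F = 0.25
1 - F = 0.63
K = 4 * 0.25 / 0.63
= 1.59


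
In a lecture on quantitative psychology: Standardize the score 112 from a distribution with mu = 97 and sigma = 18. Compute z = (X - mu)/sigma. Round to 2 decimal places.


z = (X - mu) / sigma
= (112 - 97) / 18
= 15 / 18
= 0.83


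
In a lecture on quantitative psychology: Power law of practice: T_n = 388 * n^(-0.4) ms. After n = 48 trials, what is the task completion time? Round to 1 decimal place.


T_n = 388 * 48^(-0.4)
48^(-0.4) = 0.212571
T_n = 388 * 0.212571
= 82.5 ms


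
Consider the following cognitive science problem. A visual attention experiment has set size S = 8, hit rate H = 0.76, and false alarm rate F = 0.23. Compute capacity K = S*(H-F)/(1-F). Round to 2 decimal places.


K = S * (H - F) / (1 - F)
H - F = 0.53
1 - F = 0.77
K = 8 * 0.53 / 0.77
= 5.51


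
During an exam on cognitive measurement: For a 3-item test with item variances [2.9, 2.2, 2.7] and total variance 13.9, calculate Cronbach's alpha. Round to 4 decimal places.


alpha = (k/(k-1)) * (1 - sum(s_i^2)/s_total^2)
sum(item variances) = 7.8
k/(k-1) = 3/2 = 1.5
1 - 7.8/13.9 = 1 - 0.561151 = 0.438849
alpha = 1.5 * 0.438849
= 0.6583


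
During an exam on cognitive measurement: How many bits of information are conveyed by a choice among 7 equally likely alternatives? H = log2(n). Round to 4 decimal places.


H = log2(n)
H = log2(7)
= 2.8074


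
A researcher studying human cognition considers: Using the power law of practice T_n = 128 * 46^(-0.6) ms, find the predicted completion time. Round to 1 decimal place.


T_n = 128 * 46^(-0.6)
46^(-0.6) = 0.100541
T_n = 128 * 0.100541
= 12.9 ms


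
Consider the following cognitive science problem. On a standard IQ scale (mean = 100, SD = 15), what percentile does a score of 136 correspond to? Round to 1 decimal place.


z = (IQ - mean) / SD
z = (136 - 100) / 15 = 2.4
Percentile = Phi(2.4) * 100
Phi(2.4) = 0.991802
= 99.2


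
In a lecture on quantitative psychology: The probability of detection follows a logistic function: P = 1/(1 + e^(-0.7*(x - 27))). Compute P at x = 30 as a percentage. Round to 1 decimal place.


P(x) = 1/(1 + e^(-0.7*(30 - 27)))
Exponent = -0.7 * 3 = -2.1
e^(-2.1) = 0.122456
P = 1/(1 + 0.122456) = 0.890904
Percentage = 89.1


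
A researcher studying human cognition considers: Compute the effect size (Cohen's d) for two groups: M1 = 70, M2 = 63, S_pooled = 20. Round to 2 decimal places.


Cohen's d = (M1 - M2) / S_pooled
= (70 - 63) / 20
= 7 / 20
= 0.35


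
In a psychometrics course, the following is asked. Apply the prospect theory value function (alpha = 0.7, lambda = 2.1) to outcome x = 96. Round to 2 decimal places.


Since x = 96 >= 0, use v(x) = x^0.7
96^0.7 = 24.4112
v(96) = 24.41


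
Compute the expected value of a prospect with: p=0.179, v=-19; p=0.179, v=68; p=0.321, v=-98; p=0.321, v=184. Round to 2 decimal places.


EU = sum(p_i * v_i)
0.179 * -19 = -3.401
0.179 * 68 = 12.172
0.321 * -98 = -31.458
0.321 * 184 = 59.064
EU = -3.401 + 12.172 + -31.458 + 59.064
= 36.38


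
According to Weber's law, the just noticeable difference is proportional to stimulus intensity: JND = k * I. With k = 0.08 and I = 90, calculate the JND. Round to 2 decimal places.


JND = k * I
JND = 0.08 * 90
= 7.20


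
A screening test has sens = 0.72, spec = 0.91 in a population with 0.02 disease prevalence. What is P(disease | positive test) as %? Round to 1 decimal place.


PPV = (sens * prev) / (sens * prev + (1-spec) * (1-prev))
Numerator = 0.72 * 0.02 = 0.0144
P(positive and no disease) = (1 - spec) * (1 - prev) = (1 - 0.91) * (1 - 0.02) = 0.0882
Denominator = 0.0144 + 0.0882 = 0.1026
PPV = 0.0144 / 0.1026 = 0.140351
As percentage = 14.0


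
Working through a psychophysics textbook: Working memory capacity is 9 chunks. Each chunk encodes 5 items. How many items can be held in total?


Total items = chunks * items_per_chunk
= 9 * 5
= 45


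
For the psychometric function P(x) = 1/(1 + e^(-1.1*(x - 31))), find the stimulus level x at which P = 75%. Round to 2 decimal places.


At P = 0.75: 0.75 = 1/(1 + e^(-k*(x-x0)))
Solving: e^(-k*(x-x0)) = 1/3
x = x0 + ln(3)/k
ln(3) = 1.0986
x = 31 + 1.0986/1.1
= 31 + 0.9987
= 32.00


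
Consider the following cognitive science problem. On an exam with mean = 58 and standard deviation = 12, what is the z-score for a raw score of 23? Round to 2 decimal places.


z = (X - mu) / sigma
= (23 - 58) / 12
= -35 / 12
= -2.92


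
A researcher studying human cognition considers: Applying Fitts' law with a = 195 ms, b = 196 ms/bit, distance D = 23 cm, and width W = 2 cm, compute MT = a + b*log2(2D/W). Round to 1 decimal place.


MT = 195 + 196 * log2(2*23/2)
2D/W = 23.0
log2(23.0) = 4.5236
MT = 195 + 196 * 4.5236
= 1081.6 ms


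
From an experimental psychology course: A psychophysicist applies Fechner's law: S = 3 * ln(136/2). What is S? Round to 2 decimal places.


S = 3 * ln(136/2)
I/I0 = 68.0
ln(68.0) = 4.2195
S = 3 * 4.2195
= 12.66


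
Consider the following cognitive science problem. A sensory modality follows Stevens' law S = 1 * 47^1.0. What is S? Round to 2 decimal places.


S = 1 * 47^1.0
47^1.0 = 47.0
S = 1 * 47.0
= 47.00


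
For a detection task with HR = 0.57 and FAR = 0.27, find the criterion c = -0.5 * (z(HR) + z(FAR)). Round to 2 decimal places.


c = -0.5 * (z(HR) + z(FAR))
z(0.57) = 0.1764
z(0.27) = -0.6128
c = -0.5 * (0.1764 + -0.6128)
= -0.5 * -0.4364
= 0.22


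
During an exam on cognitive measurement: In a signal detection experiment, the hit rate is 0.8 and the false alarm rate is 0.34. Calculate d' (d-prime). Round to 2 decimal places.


d' = z(HR) - z(FAR)
z(0.8) = 0.8416
z(0.34) = -0.4125
d' = 0.8416 - -0.4125
= 1.25


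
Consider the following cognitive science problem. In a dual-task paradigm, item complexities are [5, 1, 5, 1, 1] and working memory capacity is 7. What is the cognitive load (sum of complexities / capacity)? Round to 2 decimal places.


Total complexity = 5 + 1 + 5 + 1 + 1 = 13
Load = total / capacity = 13 / 7
= 1.86


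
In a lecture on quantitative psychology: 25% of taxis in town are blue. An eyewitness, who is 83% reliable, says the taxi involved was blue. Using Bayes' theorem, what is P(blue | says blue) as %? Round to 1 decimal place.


P(blue | says blue) = P(says blue | blue)*P(blue) / [P(says blue | blue)*P(blue) + P(says blue | not blue)*P(not blue)]
Numerator = 0.83 * 0.25 = 0.2075
False identification = 0.17 * 0.75 = 0.1275
P = 0.2075 / (0.2075 + 0.1275)
= 0.2075 / 0.335
As percentage = 61.9


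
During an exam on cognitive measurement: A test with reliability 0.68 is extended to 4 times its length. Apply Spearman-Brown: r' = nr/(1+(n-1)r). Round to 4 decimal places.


r_new = n*r / (1 + (n-1)*r)
Numerator = 4 * 0.68 = 2.72
Denominator = 1 + 3 * 0.68 = 3.04
r_new = 2.72 / 3.04
= 0.8947


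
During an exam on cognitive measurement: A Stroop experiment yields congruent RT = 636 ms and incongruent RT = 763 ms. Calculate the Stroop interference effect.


Stroop effect = RT(incongruent) - RT(congruent)
= 763 - 636
= 127 ms


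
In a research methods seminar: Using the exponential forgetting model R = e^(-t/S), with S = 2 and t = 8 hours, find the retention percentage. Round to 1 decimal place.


R = e^(-t/S)
-t/S = -8/2 = -4.0
R = e^(-4.0) = 0.018316
Percentage = 0.018316 * 100
= 1.8


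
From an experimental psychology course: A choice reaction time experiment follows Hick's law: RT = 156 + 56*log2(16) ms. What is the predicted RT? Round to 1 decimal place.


RT = 156 + 56 * log2(16)
log2(16) = 4.0
RT = 156 + 56 * 4.0
= 156 + 224.0
= 380.0 ms


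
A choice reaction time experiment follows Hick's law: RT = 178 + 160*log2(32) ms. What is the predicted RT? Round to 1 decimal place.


RT = 178 + 160 * log2(32)
log2(32) = 5.0
RT = 178 + 160 * 5.0
= 178 + 800.0
= 978.0 ms


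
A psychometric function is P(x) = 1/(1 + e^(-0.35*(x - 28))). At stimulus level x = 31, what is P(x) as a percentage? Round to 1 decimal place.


P(x) = 1/(1 + e^(-0.35*(31 - 28)))
Exponent = -0.35 * 3 = -1.05
e^(-1.05) = 0.349938
P = 1/(1 + 0.349938) = 0.740775
Percentage = 74.1


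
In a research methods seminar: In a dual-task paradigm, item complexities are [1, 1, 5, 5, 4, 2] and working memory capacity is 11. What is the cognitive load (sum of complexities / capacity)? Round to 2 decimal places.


Total complexity = 1 + 1 + 5 + 5 + 4 + 2 = 18
Load = total / capacity = 18 / 11
= 1.64


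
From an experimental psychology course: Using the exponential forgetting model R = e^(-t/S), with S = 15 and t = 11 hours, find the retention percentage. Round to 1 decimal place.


R = e^(-t/S)
-t/S = -11/15 = -0.733333
R = e^(-0.733333) = 0.480305
Percentage = 0.480305 * 100
= 48.0


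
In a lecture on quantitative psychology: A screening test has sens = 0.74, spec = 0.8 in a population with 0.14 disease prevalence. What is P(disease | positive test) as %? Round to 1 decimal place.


PPV = (sens * prev) / (sens * prev + (1-spec) * (1-prev))
Numerator = 0.74 * 0.14 = 0.1036
P(positive and no disease) = (1 - spec) * (1 - prev) = (1 - 0.8) * (1 - 0.14) = 0.172
Denominator = 0.1036 + 0.172 = 0.2756
PPV = 0.1036 / 0.2756 = 0.375907
As percentage = 37.6


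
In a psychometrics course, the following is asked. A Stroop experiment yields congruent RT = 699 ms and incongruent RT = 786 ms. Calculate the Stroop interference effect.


Stroop effect = RT(incongruent) - RT(congruent)
= 786 - 699
= 87 ms


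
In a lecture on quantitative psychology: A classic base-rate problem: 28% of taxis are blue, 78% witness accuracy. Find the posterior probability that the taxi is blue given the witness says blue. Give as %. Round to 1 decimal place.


P(blue | says blue) = P(says blue | blue)*P(blue) / [P(says blue | blue)*P(blue) + P(says blue | not blue)*P(not blue)]
Numerator = 0.78 * 0.28 = 0.2184
False identification = 0.22 * 0.72 = 0.1584
P = 0.2184 / (0.2184 + 0.1584)
= 0.2184 / 0.3768
As percentage = 58.0


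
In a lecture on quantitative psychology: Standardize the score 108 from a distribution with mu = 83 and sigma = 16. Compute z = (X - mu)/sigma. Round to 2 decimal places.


z = (X - mu) / sigma
= (108 - 83) / 16
= 25 / 16
= 1.56


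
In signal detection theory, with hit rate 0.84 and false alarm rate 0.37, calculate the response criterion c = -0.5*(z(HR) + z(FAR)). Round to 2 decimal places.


c = -0.5 * (z(HR) + z(FAR))
z(0.84) = 0.9945
z(0.37) = -0.3319
c = -0.5 * (0.9945 + -0.3319)
= -0.5 * 0.6626
= -0.33


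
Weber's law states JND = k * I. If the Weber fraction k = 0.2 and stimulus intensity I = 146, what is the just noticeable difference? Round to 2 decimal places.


JND = k * I
JND = 0.2 * 146
= 29.20


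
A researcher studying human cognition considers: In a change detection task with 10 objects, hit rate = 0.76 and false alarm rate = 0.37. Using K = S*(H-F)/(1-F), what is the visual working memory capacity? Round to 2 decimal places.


K = S * (H - F) / (1 - F)
H - F = 0.39
1 - F = 0.63
K = 10 * 0.39 / 0.63
= 6.19


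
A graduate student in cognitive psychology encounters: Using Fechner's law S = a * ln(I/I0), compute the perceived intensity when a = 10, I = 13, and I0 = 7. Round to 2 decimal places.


S = 10 * ln(13/7)
I/I0 = 1.857143
ln(1.857143) = 0.619
S = 10 * 0.619
= 6.19


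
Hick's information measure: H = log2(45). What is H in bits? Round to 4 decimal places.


H = log2(n)
H = log2(45)
= 5.4919


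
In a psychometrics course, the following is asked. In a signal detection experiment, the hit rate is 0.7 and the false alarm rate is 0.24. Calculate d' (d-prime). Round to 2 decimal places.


d' = z(HR) - z(FAR)
z(0.7) = 0.5244
z(0.24) = -0.7063
d' = 0.5244 - -0.7063
= 1.23


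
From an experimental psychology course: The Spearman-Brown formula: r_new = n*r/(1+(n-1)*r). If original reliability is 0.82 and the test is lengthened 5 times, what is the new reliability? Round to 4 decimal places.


r_new = n*r / (1 + (n-1)*r)
Numerator = 5 * 0.82 = 4.1
Denominator = 1 + 4 * 0.82 = 4.28
r_new = 4.1 / 4.28
= 0.9579


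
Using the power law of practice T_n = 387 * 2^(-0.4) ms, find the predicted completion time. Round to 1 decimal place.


T_n = 387 * 2^(-0.4)
2^(-0.4) = 0.757858
T_n = 387 * 0.757858
= 293.3 ms


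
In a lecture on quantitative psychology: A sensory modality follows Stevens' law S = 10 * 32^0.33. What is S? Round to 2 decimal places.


S = 10 * 32^0.33
32^0.33 = 3.1383
S = 10 * 3.1383
= 31.38


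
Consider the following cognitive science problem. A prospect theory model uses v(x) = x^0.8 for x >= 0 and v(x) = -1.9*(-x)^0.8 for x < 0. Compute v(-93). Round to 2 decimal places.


Since x = -93 < 0, use v(x) = -lambda*(-x)^alpha
(-x) = 93
93^0.8 = 37.5653
v(-93) = -1.9 * 37.5653
= -71.37


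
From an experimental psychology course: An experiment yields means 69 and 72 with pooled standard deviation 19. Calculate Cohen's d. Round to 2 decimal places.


Cohen's d = (M1 - M2) / S_pooled
= (69 - 72) / 19
= -3 / 19
= -0.16


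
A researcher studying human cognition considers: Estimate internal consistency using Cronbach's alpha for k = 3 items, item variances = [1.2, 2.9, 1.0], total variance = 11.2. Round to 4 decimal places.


alpha = (k/(k-1)) * (1 - sum(s_i^2)/s_total^2)
sum(item variances) = 5.1
k/(k-1) = 3/2 = 1.5
1 - 5.1/11.2 = 1 - 0.455357 = 0.544643
alpha = 1.5 * 0.544643
= 0.8170


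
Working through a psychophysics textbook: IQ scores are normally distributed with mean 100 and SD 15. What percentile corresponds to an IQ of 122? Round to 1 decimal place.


z = (IQ - mean) / SD
z = (122 - 100) / 15 = 1.4667
Percentile = Phi(1.4667) * 100
Phi(1.4667) = 0.928771
= 92.9


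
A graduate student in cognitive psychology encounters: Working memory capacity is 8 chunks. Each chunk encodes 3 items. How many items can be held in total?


Total items = chunks * items_per_chunk
= 8 * 3
= 24


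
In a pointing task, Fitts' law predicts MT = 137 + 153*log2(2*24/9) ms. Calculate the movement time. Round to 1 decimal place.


MT = 137 + 153 * log2(2*24/9)
2D/W = 5.333333
log2(5.333333) = 2.415
MT = 137 + 153 * 2.415
= 506.5 ms


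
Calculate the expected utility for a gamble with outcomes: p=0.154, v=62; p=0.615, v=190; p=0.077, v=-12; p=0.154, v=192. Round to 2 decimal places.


EU = sum(p_i * v_i)
0.154 * 62 = 9.548
0.615 * 190 = 116.85
0.077 * -12 = -0.924
0.154 * 192 = 29.568
EU = 9.548 + 116.85 + -0.924 + 29.568
= 155.04


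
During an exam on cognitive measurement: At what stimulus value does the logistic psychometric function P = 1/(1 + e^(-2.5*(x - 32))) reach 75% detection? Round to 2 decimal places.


At P = 0.75: 0.75 = 1/(1 + e^(-k*(x-x0)))
Solving: e^(-k*(x-x0)) = 1/3
x = x0 + ln(3)/k
ln(3) = 1.0986
x = 32 + 1.0986/2.5
= 32 + 0.4394
= 32.44


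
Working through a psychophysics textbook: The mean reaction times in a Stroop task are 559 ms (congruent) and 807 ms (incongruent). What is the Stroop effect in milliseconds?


Stroop effect = RT(incongruent) - RT(congruent)
= 807 - 559
= 248 ms


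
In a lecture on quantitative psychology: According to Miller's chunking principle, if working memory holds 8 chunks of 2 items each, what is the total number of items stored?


Total items = chunks * items_per_chunk
= 8 * 2
= 16


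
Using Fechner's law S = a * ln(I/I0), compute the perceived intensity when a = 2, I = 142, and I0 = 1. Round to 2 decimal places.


S = 2 * ln(142/1)
I/I0 = 142.0
ln(142.0) = 4.9558
S = 2 * 4.9558
= 9.91


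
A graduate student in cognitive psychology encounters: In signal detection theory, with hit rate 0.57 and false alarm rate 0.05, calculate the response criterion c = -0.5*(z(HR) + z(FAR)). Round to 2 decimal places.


c = -0.5 * (z(HR) + z(FAR))
z(0.57) = 0.1764
z(0.05) = -1.6449
c = -0.5 * (0.1764 + -1.6449)
= -0.5 * -1.4685
= 0.73


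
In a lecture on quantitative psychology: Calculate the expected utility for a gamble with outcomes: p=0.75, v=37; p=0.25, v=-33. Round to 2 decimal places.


EU = sum(p_i * v_i)
0.75 * 37 = 27.75
0.25 * -33 = -8.25
EU = 27.75 + -8.25
= 19.50


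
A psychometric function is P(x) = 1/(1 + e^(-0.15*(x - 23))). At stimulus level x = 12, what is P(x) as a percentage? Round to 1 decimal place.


P(x) = 1/(1 + e^(-0.15*(12 - 23)))
Exponent = -0.15 * -11 = 1.65
e^(1.65) = 5.20698
P = 1/(1 + 5.20698) = 0.161109
Percentage = 16.1


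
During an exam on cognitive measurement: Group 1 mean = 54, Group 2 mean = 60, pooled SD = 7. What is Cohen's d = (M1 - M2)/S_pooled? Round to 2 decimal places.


Cohen's d = (M1 - M2) / S_pooled
= (54 - 60) / 7
= -6 / 7
= -0.86


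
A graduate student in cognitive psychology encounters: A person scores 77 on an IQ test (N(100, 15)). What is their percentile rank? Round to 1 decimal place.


z = (IQ - mean) / SD
z = (77 - 100) / 15 = -1.5333
Percentile = Phi(-1.5333) * 100
Phi(-1.5333) = 0.062601
= 6.3


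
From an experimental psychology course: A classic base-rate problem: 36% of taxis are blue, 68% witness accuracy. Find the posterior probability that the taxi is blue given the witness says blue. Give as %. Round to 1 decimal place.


P(blue | says blue) = P(says blue | blue)*P(blue) / [P(says blue | blue)*P(blue) + P(says blue | not blue)*P(not blue)]
Numerator = 0.68 * 0.36 = 0.2448
False identification = 0.32 * 0.64 = 0.2048
P = 0.2448 / (0.2448 + 0.2048)
= 0.2448 / 0.4496
As percentage = 54.4


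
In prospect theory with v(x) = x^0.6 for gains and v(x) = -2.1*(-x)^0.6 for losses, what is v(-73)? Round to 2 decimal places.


Since x = -73 < 0, use v(x) = -lambda*(-x)^alpha
(-x) = 73
73^0.6 = 13.1218
v(-73) = -2.1 * 13.1218
= -27.56


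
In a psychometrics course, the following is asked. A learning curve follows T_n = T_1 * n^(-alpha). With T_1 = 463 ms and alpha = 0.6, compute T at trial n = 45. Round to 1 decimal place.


T_n = 463 * 45^(-0.6)
45^(-0.6) = 0.101876
T_n = 463 * 0.101876
= 47.2 ms


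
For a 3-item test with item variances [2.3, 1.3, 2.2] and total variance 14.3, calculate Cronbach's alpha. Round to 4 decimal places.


alpha = (k/(k-1)) * (1 - sum(s_i^2)/s_total^2)
sum(item variances) = 5.8
k/(k-1) = 3/2 = 1.5
1 - 5.8/14.3 = 1 - 0.405594 = 0.594406
alpha = 1.5 * 0.594406
= 0.8916


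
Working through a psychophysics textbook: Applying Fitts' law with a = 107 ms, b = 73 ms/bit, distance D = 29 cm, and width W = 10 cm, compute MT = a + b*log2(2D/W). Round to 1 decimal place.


MT = 107 + 73 * log2(2*29/10)
2D/W = 5.8
log2(5.8) = 2.5361
MT = 107 + 73 * 2.5361
= 292.1 ms


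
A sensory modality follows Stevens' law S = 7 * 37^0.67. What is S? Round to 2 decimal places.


S = 7 * 37^0.67
37^0.67 = 11.2382
S = 7 * 11.2382
= 78.67


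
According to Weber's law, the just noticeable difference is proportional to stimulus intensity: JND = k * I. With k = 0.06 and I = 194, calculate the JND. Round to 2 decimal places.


JND = k * I
JND = 0.06 * 194
= 11.64


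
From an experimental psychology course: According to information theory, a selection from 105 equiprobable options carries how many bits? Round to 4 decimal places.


H = log2(n)
H = log2(105)
= 6.7142


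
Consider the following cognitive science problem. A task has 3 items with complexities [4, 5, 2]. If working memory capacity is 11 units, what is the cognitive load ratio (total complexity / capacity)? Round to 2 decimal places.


Total complexity = 4 + 5 + 2 = 11
Load = total / capacity = 11 / 11
= 1.00


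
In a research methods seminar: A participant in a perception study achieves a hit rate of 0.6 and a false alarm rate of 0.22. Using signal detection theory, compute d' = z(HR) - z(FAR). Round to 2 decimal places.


d' = z(HR) - z(FAR)
z(0.6) = 0.2533
z(0.22) = -0.7722
d' = 0.2533 - -0.7722
= 1.03


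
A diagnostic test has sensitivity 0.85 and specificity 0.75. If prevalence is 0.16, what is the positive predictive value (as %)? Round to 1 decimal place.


PPV = (sens * prev) / (sens * prev + (1-spec) * (1-prev))
Numerator = 0.85 * 0.16 = 0.136
P(positive and no disease) = (1 - spec) * (1 - prev) = (1 - 0.75) * (1 - 0.16) = 0.21
Denominator = 0.136 + 0.21 = 0.346
PPV = 0.136 / 0.346 = 0.393064
As percentage = 39.3


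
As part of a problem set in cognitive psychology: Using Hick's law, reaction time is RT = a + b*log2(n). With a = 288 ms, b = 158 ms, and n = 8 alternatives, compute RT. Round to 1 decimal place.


RT = 288 + 158 * log2(8)
log2(8) = 3.0
RT = 288 + 158 * 3.0
= 288 + 474.0
= 762.0 ms


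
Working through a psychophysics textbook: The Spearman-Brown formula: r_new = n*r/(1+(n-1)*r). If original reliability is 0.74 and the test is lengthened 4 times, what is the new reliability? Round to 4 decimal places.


r_new = n*r / (1 + (n-1)*r)
Numerator = 4 * 0.74 = 2.96
Denominator = 1 + 3 * 0.74 = 3.22
r_new = 2.96 / 3.22
= 0.9193


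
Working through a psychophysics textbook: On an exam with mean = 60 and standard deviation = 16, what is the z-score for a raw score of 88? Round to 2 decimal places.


z = (X - mu) / sigma
= (88 - 60) / 16
= 28 / 16
= 1.75


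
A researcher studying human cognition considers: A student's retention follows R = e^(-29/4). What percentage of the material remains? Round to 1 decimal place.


R = e^(-t/S)
-t/S = -29/4 = -7.25
R = e^(-7.25) = 0.00071
Percentage = 0.00071 * 100
= 0.1


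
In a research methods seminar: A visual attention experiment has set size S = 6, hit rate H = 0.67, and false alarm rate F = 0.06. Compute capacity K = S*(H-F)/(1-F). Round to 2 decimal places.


K = S * (H - F) / (1 - F)
H - F = 0.61
1 - F = 0.94
K = 6 * 0.61 / 0.94
= 3.89


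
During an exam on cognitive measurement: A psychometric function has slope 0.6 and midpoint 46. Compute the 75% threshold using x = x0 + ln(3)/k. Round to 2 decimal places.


At P = 0.75: 0.75 = 1/(1 + e^(-k*(x-x0)))
Solving: e^(-k*(x-x0)) = 1/3
x = x0 + ln(3)/k
ln(3) = 1.0986
x = 46 + 1.0986/0.6
= 46 + 1.831
= 47.83


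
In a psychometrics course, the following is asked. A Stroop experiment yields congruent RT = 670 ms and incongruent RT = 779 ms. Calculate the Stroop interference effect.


Stroop effect = RT(incongruent) - RT(congruent)
= 779 - 670
= 109 ms


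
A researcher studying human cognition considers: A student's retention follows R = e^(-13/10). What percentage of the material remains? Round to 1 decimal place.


R = e^(-t/S)
-t/S = -13/10 = -1.3
R = e^(-1.3) = 0.272532
Percentage = 0.272532 * 100
= 27.3


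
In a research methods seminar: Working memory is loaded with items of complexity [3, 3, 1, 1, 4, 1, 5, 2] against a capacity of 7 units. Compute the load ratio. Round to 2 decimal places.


Total complexity = 3 + 3 + 1 + 1 + 4 + 1 + 5 + 2 = 20
Load = total / capacity = 20 / 7
= 2.86


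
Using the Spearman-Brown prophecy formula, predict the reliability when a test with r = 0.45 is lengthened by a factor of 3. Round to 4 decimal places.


r_new = n*r / (1 + (n-1)*r)
Numerator = 3 * 0.45 = 1.35
Denominator = 1 + 2 * 0.45 = 1.9
r_new = 1.35 / 1.9
= 0.7105


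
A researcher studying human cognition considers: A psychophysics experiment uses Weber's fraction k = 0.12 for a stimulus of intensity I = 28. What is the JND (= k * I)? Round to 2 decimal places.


JND = k * I
JND = 0.12 * 28
= 3.36


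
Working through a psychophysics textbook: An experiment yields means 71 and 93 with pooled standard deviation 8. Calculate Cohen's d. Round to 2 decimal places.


Cohen's d = (M1 - M2) / S_pooled
= (71 - 93) / 8
= -22 / 8
= -2.75


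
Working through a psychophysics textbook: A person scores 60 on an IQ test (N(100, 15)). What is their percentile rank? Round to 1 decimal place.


z = (IQ - mean) / SD
z = (60 - 100) / 15 = -2.6667
Percentile = Phi(-2.6667) * 100
Phi(-2.6667) = 0.00383
= 0.4
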